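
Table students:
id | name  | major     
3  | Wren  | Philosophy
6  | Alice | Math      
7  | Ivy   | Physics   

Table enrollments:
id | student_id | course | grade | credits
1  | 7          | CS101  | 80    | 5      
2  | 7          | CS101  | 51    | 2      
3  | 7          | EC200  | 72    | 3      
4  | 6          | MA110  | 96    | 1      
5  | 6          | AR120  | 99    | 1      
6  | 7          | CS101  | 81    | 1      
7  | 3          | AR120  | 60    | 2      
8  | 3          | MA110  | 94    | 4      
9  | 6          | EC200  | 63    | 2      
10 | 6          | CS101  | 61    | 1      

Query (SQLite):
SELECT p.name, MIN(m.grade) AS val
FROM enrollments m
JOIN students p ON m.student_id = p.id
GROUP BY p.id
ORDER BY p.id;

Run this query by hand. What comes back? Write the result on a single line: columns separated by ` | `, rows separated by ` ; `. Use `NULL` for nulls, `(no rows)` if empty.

Wren | 60 ; Alice | 61 ; Ivy | 51

Join each enrollments row to its students via student_id.
Group joined rows by students.id; compute MIN(m.grade) per group.
  3: ids {7, 8} → MIN(m.grade)=60
  6: ids {4, 5, 9, 10} → MIN(m.grade)=61
  7: ids {1, 2, 3, 6} → MIN(m.grade)=51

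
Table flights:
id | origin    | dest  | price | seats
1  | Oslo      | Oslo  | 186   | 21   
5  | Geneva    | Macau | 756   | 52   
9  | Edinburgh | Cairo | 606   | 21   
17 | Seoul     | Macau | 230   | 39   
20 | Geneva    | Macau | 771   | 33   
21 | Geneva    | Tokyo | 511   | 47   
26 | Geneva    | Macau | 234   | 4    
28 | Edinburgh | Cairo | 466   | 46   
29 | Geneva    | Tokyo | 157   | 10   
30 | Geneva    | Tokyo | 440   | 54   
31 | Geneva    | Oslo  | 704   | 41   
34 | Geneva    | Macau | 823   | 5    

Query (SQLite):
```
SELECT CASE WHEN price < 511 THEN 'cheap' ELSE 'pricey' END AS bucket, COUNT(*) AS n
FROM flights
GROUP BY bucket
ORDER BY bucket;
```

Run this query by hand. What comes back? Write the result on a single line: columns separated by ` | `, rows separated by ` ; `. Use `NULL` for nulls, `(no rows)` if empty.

cheap | 6 ; pricey | 6

Bucket rows by price < 511 → 'cheap' else 'pricey'; count each bucket.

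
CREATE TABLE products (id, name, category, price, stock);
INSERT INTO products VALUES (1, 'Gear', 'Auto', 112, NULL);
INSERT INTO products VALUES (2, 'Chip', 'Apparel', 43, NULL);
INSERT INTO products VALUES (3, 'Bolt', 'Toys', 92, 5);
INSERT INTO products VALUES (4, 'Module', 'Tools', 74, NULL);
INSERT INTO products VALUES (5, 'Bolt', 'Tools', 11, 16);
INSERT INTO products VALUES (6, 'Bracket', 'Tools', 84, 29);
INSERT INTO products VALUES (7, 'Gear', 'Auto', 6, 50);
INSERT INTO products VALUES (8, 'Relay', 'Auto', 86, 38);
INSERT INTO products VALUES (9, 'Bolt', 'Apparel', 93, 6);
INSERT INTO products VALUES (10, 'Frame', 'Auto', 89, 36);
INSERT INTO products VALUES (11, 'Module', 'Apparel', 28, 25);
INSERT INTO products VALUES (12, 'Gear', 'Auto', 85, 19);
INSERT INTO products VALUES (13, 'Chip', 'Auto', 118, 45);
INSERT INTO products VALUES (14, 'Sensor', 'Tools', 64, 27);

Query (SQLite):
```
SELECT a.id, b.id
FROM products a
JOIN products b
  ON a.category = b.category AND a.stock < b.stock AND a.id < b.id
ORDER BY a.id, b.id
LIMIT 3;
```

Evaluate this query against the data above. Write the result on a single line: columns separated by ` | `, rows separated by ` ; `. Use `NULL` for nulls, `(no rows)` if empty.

Pairs (a,b) with same category, a.stock < b.stock, a.id < b.id.
category groups: Apparel:{2,9,11} Auto:{1,7,8,10,12,13} Tools:{4,5,6,14} Toys:{3}
Ordered by (a.id, b.id); first 3.

5 | 6 ; 5 | 14 ; 8 | 13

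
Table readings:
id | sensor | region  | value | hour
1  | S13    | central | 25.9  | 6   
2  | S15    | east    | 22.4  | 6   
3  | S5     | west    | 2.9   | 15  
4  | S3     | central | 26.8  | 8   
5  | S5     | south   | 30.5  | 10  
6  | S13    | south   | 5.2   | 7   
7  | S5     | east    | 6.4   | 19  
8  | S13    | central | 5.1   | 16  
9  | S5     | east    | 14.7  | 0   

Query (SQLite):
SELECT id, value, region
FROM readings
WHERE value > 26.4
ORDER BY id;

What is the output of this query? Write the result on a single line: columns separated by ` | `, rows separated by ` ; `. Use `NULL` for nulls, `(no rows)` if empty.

value > 26.4: ids {4, 5}

4 | 26.8 | central ; 5 | 30.5 | south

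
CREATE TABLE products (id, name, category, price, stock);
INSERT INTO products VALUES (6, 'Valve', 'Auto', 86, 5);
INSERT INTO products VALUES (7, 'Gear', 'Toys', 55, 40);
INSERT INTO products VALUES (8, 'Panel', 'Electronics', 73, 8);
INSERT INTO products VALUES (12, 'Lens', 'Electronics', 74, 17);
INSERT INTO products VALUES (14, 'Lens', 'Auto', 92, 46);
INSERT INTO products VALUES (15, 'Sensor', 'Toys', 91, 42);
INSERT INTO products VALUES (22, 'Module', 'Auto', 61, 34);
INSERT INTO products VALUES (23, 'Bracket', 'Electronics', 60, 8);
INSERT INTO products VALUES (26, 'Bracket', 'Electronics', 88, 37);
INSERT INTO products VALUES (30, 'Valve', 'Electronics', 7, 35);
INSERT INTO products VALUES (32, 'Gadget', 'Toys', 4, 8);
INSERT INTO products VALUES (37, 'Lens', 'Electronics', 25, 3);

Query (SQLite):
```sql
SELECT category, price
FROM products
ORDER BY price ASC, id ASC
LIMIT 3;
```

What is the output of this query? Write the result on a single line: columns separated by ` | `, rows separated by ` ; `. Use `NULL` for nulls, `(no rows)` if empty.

Toys | 4 ; Electronics | 7 ; Electronics | 25

Sort by price asc, tiebreak id asc: (4, id=32), (7, id=30), (25, id=37), (55, id=7), (60, id=23), (61, id=22) …. Take first 3.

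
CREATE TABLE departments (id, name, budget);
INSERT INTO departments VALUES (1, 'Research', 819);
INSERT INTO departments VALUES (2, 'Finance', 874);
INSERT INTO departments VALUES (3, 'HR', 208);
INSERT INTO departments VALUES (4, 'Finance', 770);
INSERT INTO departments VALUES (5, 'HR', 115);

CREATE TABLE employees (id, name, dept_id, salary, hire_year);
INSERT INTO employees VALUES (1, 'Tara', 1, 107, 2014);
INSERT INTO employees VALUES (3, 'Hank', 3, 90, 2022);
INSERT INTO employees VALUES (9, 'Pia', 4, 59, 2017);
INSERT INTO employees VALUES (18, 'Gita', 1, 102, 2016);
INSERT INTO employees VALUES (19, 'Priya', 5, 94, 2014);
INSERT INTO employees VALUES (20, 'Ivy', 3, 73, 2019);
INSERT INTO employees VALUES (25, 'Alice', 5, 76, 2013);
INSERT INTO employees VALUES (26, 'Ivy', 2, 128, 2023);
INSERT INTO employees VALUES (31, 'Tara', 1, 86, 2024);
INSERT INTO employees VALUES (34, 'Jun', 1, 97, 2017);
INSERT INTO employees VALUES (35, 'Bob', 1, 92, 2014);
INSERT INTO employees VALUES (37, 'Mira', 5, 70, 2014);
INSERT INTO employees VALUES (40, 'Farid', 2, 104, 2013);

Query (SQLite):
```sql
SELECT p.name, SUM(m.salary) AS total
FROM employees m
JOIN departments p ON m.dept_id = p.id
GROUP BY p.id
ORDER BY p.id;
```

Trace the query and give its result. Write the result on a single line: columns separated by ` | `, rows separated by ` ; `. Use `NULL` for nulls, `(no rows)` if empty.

Research | 484 ; Finance | 232 ; HR | 163 ; Finance | 59 ; HR | 240

Join each employees row to its departments via dept_id.
Group joined rows by departments.id; compute SUM(m.salary) per group.
  1: ids {1, 18, 31, 34, 35} → SUM(m.salary)=484
  2: ids {26, 40} → SUM(m.salary)=232
  3: ids {3, 20} → SUM(m.salary)=163
  4: ids {9} → SUM(m.salary)=59
  5: ids {19, 25, 37} → SUM(m.salary)=240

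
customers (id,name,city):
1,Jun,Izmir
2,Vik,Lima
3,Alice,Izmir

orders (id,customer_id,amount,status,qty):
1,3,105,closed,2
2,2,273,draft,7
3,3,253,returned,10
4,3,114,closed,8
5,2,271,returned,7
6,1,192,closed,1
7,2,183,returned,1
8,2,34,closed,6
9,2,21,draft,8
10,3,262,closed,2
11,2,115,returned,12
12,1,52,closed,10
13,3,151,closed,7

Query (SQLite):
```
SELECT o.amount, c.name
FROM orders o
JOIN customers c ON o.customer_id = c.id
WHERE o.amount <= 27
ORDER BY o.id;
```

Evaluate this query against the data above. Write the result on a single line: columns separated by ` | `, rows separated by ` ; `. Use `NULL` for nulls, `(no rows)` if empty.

21 | Vik

Each orders row matches the customers row where customer_id = customers.id.
Then keep rows with o.amount <= 27.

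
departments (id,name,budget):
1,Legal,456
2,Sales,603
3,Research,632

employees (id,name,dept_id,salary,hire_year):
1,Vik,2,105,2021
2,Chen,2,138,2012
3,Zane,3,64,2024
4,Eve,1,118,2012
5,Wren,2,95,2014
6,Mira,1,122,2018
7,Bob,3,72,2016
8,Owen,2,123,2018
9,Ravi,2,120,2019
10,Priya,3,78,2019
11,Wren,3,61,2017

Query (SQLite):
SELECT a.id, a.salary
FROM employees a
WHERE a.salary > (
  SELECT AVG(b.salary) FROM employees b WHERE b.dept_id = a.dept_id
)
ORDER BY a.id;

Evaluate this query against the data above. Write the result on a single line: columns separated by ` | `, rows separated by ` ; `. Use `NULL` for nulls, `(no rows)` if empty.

For each employees row a, compute AVG(salary) over rows sharing a.dept_id.
Keep row a if a.salary > that per-group AVG.
  dept_id=1: AVG(salary) = 120.0
  dept_id=2: AVG(salary) = 116.2
  dept_id=3: AVG(salary) = 68.75

2 | 138 ; 6 | 122 ; 7 | 72 ; 8 | 123 ; 9 | 120 ; 10 | 78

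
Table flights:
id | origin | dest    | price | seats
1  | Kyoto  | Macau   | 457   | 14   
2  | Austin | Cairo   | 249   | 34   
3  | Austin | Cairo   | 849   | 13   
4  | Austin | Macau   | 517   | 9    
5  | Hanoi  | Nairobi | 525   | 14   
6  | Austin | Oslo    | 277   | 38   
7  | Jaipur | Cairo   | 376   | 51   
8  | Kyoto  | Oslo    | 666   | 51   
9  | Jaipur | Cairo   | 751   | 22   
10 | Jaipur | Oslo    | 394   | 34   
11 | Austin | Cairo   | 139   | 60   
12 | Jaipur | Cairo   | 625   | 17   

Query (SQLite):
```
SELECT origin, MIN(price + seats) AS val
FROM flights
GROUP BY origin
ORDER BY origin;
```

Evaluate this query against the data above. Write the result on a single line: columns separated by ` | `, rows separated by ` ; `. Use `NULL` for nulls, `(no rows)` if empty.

For each row compute price + seats.
Group by origin; take MIN of the expression per group.
  Austin: ids {2, 3, 4, 6, 11} → MIN(price + seats)=199
  Hanoi: ids {5} → MIN(price + seats)=539
  Jaipur: ids {7, 9, 10, 12} → MIN(price + seats)=427
  Kyoto: ids {1, 8} → MIN(price + seats)=471

Austin | 199 ; Hanoi | 539 ; Jaipur | 427 ; Kyoto | 471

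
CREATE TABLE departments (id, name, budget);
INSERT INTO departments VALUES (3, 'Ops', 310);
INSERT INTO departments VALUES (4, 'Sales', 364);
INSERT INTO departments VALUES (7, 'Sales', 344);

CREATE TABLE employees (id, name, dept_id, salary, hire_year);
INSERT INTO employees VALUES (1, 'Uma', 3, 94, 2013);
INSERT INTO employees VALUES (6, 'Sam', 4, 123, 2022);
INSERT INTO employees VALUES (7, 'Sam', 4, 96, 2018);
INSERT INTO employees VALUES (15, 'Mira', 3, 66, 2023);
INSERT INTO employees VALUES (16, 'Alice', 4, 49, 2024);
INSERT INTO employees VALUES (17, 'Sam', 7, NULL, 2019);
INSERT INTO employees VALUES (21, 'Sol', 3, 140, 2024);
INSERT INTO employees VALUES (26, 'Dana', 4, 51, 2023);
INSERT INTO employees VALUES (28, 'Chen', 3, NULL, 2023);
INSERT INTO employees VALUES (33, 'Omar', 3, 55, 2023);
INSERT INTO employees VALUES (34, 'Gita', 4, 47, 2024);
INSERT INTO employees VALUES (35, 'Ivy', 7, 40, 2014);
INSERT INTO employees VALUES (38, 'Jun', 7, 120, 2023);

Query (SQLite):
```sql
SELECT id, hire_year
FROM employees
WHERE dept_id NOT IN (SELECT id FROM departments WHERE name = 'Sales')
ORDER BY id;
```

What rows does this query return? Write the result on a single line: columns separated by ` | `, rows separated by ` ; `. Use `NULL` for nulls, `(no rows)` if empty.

1 | 2013 ; 15 | 2023 ; 21 | 2024 ; 28 | 2023 ; 33 | 2023

Inner query: departments.id where name = 'Sales'.
Outer: keep employees rows whose dept_id is not in that set.
Inner query → {4, 7}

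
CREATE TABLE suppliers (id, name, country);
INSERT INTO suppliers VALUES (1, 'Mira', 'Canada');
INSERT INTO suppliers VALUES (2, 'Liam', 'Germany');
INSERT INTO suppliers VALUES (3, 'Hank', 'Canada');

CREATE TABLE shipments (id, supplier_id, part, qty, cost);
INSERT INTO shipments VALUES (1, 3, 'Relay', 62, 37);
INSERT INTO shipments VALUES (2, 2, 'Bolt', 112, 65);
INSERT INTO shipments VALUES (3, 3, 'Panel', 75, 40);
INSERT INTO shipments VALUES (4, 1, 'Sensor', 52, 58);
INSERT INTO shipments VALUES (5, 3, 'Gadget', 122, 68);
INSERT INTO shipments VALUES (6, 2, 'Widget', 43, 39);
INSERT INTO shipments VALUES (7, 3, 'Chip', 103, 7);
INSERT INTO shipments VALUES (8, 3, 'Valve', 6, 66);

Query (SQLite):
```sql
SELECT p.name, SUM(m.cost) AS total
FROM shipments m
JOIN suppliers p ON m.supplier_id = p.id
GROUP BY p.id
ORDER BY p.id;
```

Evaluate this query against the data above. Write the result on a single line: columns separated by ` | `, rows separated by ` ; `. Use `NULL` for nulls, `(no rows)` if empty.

Mira | 58 ; Liam | 104 ; Hank | 218

Join each shipments row to its suppliers via supplier_id.
Group joined rows by suppliers.id; compute SUM(m.cost) per group.
  1: ids {4} → SUM(m.cost)=58
  2: ids {2, 6} → SUM(m.cost)=104
  3: ids {1, 3, 5, 7, 8} → SUM(m.cost)=218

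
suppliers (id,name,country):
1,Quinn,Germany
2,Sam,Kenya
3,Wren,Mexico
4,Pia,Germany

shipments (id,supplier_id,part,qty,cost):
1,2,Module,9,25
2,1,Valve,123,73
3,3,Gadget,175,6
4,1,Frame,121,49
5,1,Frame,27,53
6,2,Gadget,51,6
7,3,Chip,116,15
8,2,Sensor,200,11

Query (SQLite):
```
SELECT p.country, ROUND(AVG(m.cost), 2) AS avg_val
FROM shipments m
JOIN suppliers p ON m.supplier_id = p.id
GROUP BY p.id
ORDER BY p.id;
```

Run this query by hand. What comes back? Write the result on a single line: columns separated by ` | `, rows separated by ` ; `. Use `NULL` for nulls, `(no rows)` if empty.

Join each shipments row to its suppliers via supplier_id.
Group joined rows by suppliers.id; compute ROUND(AVG(m.cost), 2) per group.
  1: ids {2, 4, 5} → ROUND(AVG(m.cost), 2)=58.33
  2: ids {1, 6, 8} → ROUND(AVG(m.cost), 2)=14
  3: ids {3, 7} → ROUND(AVG(m.cost), 2)=10.5

Germany | 58.33 ; Kenya | 14 ; Mexico | 10.5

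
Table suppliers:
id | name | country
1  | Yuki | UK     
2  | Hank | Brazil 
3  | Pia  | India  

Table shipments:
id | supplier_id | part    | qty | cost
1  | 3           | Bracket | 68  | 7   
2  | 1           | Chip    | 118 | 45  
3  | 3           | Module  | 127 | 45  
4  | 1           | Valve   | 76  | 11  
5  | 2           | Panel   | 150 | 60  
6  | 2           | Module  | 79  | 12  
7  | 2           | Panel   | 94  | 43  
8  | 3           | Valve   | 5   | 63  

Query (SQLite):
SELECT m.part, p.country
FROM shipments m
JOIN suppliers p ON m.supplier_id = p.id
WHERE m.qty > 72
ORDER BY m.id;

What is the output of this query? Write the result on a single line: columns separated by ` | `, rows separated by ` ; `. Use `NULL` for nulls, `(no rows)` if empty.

Chip | UK ; Module | India ; Valve | UK ; Panel | Brazil ; Module | Brazil ; Panel | Brazil

Each shipments row matches the suppliers row where supplier_id = suppliers.id.
Then keep rows with m.qty > 72.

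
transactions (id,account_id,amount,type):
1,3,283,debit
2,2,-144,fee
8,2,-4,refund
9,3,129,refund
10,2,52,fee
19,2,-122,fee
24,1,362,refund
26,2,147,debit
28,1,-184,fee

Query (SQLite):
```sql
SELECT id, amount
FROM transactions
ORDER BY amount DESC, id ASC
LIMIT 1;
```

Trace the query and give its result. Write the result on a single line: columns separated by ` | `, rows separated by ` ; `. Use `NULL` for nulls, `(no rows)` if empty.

Sort by amount desc, tiebreak id asc: (362, id=24), (283, id=1), (147, id=26), (129, id=9) …. Take first 1.

24 | 362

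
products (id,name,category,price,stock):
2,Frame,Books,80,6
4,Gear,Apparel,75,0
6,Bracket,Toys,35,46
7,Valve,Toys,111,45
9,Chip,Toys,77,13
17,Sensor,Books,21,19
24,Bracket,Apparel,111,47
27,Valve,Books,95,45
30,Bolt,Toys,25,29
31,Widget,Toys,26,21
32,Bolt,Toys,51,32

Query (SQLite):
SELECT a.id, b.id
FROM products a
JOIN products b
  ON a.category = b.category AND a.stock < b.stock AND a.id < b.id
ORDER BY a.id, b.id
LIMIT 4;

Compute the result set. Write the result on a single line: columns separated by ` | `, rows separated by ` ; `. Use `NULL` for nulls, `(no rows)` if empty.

2 | 17 ; 2 | 27 ; 4 | 24 ; 9 | 30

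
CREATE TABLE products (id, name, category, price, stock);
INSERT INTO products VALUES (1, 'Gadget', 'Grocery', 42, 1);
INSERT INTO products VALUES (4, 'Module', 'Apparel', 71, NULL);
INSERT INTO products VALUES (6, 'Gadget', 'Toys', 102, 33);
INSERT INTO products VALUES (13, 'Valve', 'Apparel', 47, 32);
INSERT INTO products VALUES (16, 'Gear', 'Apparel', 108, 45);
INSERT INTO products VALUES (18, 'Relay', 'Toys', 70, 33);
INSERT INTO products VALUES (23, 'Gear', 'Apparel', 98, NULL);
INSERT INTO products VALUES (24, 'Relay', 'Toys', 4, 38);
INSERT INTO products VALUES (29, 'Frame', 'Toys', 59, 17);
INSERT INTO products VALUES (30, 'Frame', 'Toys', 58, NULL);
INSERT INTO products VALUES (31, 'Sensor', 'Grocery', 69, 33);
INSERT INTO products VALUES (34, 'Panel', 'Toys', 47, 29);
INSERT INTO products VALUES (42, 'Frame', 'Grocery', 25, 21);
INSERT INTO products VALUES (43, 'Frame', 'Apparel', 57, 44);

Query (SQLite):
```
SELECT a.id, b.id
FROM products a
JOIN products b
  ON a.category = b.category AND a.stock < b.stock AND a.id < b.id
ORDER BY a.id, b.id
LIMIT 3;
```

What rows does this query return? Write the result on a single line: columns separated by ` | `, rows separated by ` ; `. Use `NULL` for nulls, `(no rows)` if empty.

1 | 31 ; 1 | 42 ; 6 | 24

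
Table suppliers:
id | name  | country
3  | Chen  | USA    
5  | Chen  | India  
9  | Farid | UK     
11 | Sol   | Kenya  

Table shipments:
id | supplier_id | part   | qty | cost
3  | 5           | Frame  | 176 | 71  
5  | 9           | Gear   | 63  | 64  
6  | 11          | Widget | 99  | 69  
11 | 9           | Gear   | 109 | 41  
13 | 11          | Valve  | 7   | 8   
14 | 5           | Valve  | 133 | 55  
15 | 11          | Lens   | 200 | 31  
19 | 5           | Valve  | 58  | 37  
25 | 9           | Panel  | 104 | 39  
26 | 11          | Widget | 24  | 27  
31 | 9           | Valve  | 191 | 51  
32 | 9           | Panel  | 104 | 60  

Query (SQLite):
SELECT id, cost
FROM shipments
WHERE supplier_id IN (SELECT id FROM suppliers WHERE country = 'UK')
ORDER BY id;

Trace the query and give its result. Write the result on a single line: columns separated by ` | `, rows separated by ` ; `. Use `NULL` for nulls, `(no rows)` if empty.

5 | 64 ; 11 | 41 ; 25 | 39 ; 31 | 51 ; 32 | 60

Inner query: suppliers.id where country = 'UK'.
Outer: keep shipments rows whose supplier_id is in that set.
Inner query → {9}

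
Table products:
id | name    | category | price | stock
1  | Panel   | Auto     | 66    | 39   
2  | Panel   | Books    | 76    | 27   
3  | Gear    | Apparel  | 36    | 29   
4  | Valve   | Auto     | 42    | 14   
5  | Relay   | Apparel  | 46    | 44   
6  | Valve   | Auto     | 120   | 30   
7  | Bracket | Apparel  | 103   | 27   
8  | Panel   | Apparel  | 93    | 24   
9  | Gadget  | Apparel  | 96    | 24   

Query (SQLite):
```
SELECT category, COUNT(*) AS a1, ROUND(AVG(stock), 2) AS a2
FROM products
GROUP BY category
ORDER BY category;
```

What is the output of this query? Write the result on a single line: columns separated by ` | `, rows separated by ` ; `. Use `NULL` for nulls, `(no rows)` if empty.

Apparel | 5 | 29.6 ; Auto | 3 | 27.67 ; Books | 1 | 27

Group products by category.
Per group compute: COUNT(*), ROUND(AVG(stock), 2).
  Apparel: ids {3, 5, 7, 8, 9} → COUNT(*)=5, ROUND(AVG(stock), 2)=29.6
  Auto: ids {1, 4, 6} → COUNT(*)=3, ROUND(AVG(stock), 2)=27.67
  Books: ids {2} → COUNT(*)=1, ROUND(AVG(stock), 2)=27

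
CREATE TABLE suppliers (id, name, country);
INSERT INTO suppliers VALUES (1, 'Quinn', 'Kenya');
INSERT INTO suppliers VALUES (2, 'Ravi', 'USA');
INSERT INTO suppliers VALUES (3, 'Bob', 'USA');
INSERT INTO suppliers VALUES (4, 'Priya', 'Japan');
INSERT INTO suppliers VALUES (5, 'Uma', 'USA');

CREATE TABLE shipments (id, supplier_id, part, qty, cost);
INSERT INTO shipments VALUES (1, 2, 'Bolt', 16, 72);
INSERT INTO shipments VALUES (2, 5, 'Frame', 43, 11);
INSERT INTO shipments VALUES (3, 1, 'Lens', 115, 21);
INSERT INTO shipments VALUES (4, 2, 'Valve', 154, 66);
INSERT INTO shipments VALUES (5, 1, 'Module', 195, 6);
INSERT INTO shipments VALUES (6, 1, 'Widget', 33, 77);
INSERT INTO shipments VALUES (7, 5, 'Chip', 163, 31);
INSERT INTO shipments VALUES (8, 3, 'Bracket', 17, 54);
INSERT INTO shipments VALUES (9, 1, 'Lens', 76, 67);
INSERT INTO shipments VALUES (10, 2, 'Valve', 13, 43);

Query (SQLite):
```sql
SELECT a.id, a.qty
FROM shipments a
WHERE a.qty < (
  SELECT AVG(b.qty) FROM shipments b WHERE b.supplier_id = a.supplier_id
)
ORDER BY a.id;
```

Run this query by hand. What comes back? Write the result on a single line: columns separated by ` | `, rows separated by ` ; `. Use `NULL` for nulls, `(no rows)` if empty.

1 | 16 ; 2 | 43 ; 6 | 33 ; 9 | 76 ; 10 | 13

For each shipments row a, compute AVG(qty) over rows sharing a.supplier_id.
Keep row a if a.qty < that per-group AVG.
  supplier_id=1: AVG(qty) = 104.75
  supplier_id=2: AVG(qty) = 61.0
  supplier_id=3: AVG(qty) = 17.0
  supplier_id=5: AVG(qty) = 103.0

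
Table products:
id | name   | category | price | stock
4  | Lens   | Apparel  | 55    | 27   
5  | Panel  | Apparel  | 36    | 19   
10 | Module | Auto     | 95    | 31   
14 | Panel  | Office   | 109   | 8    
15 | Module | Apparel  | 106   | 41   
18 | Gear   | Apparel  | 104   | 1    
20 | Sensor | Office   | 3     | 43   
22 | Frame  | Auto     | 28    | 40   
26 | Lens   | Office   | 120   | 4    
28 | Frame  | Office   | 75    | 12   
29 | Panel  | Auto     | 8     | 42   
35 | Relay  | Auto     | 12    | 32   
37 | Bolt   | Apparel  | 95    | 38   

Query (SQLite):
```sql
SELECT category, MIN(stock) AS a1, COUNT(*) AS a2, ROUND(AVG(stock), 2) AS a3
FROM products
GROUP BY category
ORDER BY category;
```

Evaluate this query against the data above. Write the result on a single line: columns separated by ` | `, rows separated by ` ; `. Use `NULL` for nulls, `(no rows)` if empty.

Group products by category.
Per group compute: MIN(stock), COUNT(*), ROUND(AVG(stock), 2).
  Apparel: ids {4, 5, 15, 18, 37} → MIN(stock)=1, COUNT(*)=5, ROUND(AVG(stock), 2)=25.2
  Auto: ids {10, 22, 29, 35} → MIN(stock)=31, COUNT(*)=4, ROUND(AVG(stock), 2)=36.25
  Office: ids {14, 20, 26, 28} → MIN(stock)=4, COUNT(*)=4, ROUND(AVG(stock), 2)=16.75

Apparel | 1 | 5 | 25.2 ; Auto | 31 | 4 | 36.25 ; Office | 4 | 4 | 16.75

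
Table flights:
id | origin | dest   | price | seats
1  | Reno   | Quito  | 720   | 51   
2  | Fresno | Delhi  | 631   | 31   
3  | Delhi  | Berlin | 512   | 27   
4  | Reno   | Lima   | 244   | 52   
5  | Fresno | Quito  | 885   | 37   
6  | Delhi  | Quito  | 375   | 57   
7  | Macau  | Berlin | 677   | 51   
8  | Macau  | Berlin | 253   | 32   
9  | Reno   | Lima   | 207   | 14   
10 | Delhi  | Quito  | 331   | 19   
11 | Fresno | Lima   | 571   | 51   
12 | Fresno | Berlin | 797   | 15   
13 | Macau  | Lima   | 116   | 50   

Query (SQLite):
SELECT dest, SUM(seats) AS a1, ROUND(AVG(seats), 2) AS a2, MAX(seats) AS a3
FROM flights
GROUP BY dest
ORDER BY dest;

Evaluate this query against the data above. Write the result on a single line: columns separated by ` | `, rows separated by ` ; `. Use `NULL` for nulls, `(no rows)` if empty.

Berlin | 125 | 31.25 | 51 ; Delhi | 31 | 31 | 31 ; Lima | 167 | 41.75 | 52 ; Quito | 164 | 41 | 57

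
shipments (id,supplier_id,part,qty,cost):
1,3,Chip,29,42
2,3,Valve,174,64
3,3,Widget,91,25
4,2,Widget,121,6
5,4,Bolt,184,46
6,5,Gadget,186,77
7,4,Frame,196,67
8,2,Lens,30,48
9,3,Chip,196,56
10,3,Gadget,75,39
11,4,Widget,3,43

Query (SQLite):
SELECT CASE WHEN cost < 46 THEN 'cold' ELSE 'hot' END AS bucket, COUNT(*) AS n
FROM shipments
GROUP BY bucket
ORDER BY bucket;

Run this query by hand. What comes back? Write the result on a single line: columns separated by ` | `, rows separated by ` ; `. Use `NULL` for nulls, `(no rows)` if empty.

cold | 5 ; hot | 6

Bucket rows by cost < 46 → 'cold' else 'hot'; count each bucket.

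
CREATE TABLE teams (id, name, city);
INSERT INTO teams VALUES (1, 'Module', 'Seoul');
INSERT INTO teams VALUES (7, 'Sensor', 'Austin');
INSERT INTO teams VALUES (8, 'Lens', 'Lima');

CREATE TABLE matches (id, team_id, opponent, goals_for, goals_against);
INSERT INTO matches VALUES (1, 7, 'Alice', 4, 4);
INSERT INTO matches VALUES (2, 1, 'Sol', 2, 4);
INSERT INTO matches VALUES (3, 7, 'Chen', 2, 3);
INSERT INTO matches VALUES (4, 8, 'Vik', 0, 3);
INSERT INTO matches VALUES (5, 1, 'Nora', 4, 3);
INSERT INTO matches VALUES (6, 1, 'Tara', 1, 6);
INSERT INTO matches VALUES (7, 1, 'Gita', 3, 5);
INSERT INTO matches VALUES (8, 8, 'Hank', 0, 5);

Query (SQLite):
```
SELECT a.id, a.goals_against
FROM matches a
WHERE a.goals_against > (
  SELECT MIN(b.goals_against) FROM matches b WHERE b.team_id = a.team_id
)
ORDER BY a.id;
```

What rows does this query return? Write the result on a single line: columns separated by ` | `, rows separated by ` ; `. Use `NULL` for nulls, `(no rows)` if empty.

1 | 4 ; 2 | 4 ; 6 | 6 ; 7 | 5 ; 8 | 5

For each matches row a, compute MIN(goals_against) over rows sharing a.team_id.
Keep row a if a.goals_against > that per-group MIN.
  team_id=1: MIN(goals_against) = 3
  team_id=7: MIN(goals_against) = 3
  team_id=8: MIN(goals_against) = 3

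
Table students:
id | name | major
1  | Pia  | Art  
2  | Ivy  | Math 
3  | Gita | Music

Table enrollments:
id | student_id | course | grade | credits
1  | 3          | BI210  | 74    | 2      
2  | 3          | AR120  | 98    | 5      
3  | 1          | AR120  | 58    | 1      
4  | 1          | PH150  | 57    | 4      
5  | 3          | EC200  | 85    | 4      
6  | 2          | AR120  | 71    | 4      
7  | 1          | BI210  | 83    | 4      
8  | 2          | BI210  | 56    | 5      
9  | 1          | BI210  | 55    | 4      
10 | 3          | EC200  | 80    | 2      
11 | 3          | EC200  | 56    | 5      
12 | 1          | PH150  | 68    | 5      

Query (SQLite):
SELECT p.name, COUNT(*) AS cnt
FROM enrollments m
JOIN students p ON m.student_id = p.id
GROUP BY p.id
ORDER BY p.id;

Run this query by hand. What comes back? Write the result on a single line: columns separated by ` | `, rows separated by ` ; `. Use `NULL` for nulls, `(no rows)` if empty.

Join each enrollments row to its students via student_id.
Group joined rows by students.id; compute COUNT(*) per group.
  1: ids {3, 4, 7, 9, 12} → COUNT(*)=5
  2: ids {6, 8} → COUNT(*)=2
  3: ids {1, 2, 5, 10, 11} → COUNT(*)=5

Pia | 5 ; Ivy | 2 ; Gita | 5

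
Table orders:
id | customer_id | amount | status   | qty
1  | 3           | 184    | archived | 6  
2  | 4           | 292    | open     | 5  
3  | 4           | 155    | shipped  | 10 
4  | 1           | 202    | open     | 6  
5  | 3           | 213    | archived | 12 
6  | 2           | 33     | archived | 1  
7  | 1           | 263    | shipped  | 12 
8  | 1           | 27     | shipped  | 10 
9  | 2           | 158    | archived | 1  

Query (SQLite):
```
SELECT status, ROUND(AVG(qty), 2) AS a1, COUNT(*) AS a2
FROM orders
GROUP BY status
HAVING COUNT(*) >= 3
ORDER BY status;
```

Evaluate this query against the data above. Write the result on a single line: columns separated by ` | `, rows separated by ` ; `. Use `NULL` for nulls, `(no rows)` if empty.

archived | 5 | 4 ; shipped | 10.67 | 3

Group orders by status.
Per group compute: ROUND(AVG(qty), 2), COUNT(*).
HAVING: drop groups with fewer than 3 rows.
  archived: ids {1, 5, 6, 9} → ROUND(AVG(qty), 2)=5, COUNT(*)=4
  open: ids {2, 4} → ROUND(AVG(qty), 2)=5.5, COUNT(*)=2
  shipped: ids {3, 7, 8} → ROUND(AVG(qty), 2)=10.67, COUNT(*)=3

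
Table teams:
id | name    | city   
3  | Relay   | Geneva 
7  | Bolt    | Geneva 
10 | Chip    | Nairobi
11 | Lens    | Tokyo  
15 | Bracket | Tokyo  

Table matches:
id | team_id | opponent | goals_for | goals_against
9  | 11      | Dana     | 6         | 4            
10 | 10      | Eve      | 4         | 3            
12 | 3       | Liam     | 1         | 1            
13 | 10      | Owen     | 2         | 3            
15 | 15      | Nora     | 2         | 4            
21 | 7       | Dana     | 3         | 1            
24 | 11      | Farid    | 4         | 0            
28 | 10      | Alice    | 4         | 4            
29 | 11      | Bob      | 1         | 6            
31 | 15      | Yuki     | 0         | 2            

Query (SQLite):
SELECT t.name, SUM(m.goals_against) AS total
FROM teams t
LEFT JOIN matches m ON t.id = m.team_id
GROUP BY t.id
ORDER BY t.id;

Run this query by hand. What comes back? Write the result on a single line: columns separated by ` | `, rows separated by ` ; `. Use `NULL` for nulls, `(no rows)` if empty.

Relay | 1 ; Bolt | 1 ; Chip | 10 ; Lens | 10 ; Bracket | 6

LEFT JOIN keeps every teams row; unmatched ones get NULL for matches columns.
Group by teams.id and compute SUM(m.goals_against). SUM over an all-NULL group is NULL.
  3: ids {12} → SUM(m.goals_against)=1
  7: ids {21} → SUM(m.goals_against)=1
  10: ids {10, 13, 28} → SUM(m.goals_against)=10
  11: ids {9, 24, 29} → SUM(m.goals_against)=10
  15: ids {15, 31} → SUM(m.goals_against)=6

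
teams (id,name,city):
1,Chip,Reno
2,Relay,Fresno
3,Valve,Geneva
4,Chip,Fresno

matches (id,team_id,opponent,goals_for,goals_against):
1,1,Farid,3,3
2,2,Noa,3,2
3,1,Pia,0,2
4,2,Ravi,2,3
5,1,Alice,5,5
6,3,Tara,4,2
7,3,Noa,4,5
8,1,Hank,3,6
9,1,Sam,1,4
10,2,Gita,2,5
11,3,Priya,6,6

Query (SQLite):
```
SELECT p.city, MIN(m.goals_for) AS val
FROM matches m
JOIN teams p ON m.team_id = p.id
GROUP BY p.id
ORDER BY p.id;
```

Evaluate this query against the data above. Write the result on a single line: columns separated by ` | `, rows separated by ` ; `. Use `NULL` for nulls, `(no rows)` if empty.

Join each matches row to its teams via team_id.
Group joined rows by teams.id; compute MIN(m.goals_for) per group.
  1: ids {1, 3, 5, 8, 9} → MIN(m.goals_for)=0
  2: ids {2, 4, 10} → MIN(m.goals_for)=2
  3: ids {6, 7, 11} → MIN(m.goals_for)=4

Reno | 0 ; Fresno | 2 ; Geneva | 4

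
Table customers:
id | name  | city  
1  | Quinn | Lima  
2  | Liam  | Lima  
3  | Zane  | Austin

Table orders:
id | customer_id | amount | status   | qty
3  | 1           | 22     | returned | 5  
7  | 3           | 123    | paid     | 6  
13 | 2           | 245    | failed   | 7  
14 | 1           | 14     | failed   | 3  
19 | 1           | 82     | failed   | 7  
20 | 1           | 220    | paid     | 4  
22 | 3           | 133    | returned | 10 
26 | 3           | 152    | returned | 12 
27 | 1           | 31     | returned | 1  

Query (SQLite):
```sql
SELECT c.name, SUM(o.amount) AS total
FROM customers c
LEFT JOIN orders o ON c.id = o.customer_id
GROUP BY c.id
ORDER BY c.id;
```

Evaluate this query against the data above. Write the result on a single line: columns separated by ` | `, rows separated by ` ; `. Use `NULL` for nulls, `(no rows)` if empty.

LEFT JOIN keeps every customers row; unmatched ones get NULL for orders columns.
Group by customers.id and compute SUM(o.amount). SUM over an all-NULL group is NULL.
  1: ids {3, 14, 19, 20, 27} → SUM(o.amount)=369
  2: ids {13} → SUM(o.amount)=245
  3: ids {7, 22, 26} → SUM(o.amount)=408

Quinn | 369 ; Liam | 245 ; Zane | 408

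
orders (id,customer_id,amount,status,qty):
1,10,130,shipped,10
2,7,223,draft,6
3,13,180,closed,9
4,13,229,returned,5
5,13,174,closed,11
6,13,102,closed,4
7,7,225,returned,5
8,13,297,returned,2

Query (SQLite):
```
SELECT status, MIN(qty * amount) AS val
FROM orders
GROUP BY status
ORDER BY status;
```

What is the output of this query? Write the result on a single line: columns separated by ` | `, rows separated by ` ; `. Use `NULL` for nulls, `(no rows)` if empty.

closed | 408 ; draft | 1338 ; returned | 594 ; shipped | 1300

For each row compute qty * amount.
Group by status; take MIN of the expression per group.
  closed: ids {3, 5, 6} → MIN(qty * amount)=408
  draft: ids {2} → MIN(qty * amount)=1338
  returned: ids {4, 7, 8} → MIN(qty * amount)=594
  shipped: ids {1} → MIN(qty * amount)=1300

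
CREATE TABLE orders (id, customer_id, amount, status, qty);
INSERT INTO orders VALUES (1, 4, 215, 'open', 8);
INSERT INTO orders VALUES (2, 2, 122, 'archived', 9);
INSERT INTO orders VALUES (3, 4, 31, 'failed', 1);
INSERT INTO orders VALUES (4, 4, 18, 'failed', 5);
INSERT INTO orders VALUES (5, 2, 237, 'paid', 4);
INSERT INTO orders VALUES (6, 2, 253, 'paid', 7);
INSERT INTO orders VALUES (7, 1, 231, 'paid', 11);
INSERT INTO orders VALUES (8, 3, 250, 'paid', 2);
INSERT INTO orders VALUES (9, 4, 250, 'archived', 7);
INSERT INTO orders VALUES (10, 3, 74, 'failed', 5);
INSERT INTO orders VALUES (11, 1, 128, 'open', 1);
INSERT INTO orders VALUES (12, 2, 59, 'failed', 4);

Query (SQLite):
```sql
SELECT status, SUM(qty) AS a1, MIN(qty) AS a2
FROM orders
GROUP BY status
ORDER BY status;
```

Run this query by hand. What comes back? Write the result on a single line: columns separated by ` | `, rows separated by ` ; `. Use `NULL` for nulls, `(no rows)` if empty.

archived | 16 | 7 ; failed | 15 | 1 ; open | 9 | 1 ; paid | 24 | 2

Group orders by status.
Per group compute: SUM(qty), MIN(qty).
  archived: ids {2, 9} → SUM(qty)=16, MIN(qty)=7
  failed: ids {3, 4, 10, 12} → SUM(qty)=15, MIN(qty)=1
  open: ids {1, 11} → SUM(qty)=9, MIN(qty)=1
  paid: ids {5, 6, 7, 8} → SUM(qty)=24, MIN(qty)=2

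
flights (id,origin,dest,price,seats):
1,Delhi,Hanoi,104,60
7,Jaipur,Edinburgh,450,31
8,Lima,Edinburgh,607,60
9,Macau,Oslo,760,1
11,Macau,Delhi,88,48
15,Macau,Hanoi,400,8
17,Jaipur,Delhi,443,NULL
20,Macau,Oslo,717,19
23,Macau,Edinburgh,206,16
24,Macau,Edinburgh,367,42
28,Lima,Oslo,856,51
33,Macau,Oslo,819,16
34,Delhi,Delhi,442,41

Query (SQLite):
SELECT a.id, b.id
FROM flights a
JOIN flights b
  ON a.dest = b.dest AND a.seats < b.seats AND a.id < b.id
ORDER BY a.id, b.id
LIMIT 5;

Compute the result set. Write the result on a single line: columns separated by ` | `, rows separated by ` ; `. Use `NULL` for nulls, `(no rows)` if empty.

Pairs (a,b) with same dest, a.seats < b.seats, a.id < b.id.
dest groups: Delhi:{11,17,34} Edinburgh:{7,8,23,24} Hanoi:{1,15} Oslo:{9,20,28,33}
Ordered by (a.id, b.id); first 5.

7 | 8 ; 7 | 24 ; 9 | 20 ; 9 | 28 ; 9 | 33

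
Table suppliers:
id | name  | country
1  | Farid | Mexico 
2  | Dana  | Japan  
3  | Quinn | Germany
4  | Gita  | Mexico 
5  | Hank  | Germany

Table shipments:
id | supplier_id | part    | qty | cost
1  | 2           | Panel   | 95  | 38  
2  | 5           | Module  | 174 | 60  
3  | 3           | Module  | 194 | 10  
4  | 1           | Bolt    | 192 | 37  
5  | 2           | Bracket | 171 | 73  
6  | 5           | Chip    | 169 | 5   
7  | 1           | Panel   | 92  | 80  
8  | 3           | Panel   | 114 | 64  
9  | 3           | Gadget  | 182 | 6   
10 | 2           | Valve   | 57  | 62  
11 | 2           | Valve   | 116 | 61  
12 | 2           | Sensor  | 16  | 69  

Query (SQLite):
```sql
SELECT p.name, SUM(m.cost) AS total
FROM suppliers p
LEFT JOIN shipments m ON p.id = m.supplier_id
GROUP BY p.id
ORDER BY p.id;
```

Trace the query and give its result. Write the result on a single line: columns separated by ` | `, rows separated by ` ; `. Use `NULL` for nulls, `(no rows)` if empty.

LEFT JOIN keeps every suppliers row; unmatched ones get NULL for shipments columns.
Group by suppliers.id and compute SUM(m.cost). SUM over an all-NULL group is NULL.
  1: ids {4, 7} → SUM(m.cost)=117
  2: ids {1, 5, 10, 11, 12} → SUM(m.cost)=303
  3: ids {3, 8, 9} → SUM(m.cost)=80
  4: ids {—} → SUM(m.cost)=NULL
  5: ids {2, 6} → SUM(m.cost)=65

Farid | 117 ; Dana | 303 ; Quinn | 80 ; Gita | NULL ; Hank | 65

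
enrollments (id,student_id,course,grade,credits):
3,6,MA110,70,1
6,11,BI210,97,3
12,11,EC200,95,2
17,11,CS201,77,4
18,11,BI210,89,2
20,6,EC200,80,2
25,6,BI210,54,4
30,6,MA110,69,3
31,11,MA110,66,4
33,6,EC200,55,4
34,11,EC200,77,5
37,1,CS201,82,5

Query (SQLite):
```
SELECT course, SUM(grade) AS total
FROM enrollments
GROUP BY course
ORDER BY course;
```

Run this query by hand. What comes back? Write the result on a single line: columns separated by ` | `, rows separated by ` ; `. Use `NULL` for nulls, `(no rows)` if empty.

BI210 | 240 ; CS201 | 159 ; EC200 | 307 ; MA110 | 205

Partition enrollments by course; compute SUM(grade) within each group.
  BI210: ids {6, 18, 25} → SUM(grade)=240
  CS201: ids {17, 37} → SUM(grade)=159
  EC200: ids {12, 20, 33, 34} → SUM(grade)=307
  MA110: ids {3, 30, 31} → SUM(grade)=205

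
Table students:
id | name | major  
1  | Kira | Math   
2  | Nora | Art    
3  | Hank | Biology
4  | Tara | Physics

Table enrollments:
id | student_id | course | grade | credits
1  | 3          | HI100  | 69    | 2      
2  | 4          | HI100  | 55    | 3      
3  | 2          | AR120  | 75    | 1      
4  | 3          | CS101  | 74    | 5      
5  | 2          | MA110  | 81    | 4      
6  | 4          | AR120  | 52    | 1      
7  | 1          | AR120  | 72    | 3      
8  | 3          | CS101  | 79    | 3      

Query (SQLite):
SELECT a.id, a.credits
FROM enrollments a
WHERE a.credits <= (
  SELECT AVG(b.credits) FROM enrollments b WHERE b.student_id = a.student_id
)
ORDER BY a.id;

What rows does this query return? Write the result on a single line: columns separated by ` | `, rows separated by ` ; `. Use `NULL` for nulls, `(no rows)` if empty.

1 | 2 ; 3 | 1 ; 6 | 1 ; 7 | 3 ; 8 | 3

For each enrollments row a, compute AVG(credits) over rows sharing a.student_id.
Keep row a if a.credits <= that per-group AVG.
  student_id=1: AVG(credits) = 3.0
  student_id=2: AVG(credits) = 2.5
  student_id=3: AVG(credits) = 3.333333
  student_id=4: AVG(credits) = 2.0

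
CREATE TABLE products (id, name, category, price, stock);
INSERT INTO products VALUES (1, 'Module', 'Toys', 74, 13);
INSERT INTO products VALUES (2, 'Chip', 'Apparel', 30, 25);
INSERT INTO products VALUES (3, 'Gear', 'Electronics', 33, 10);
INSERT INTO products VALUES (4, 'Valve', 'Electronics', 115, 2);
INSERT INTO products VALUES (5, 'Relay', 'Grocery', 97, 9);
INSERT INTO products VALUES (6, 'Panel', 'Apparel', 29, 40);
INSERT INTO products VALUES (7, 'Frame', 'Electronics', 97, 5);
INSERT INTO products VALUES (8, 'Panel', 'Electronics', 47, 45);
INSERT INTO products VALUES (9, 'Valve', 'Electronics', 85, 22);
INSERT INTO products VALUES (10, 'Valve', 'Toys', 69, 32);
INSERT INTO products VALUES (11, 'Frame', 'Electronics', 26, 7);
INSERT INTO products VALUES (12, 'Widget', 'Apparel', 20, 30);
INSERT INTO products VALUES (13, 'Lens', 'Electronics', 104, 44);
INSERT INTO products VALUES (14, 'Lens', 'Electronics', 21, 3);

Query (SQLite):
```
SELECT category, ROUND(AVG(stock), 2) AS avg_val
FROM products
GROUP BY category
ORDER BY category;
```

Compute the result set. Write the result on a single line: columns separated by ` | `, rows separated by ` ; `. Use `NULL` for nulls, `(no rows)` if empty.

Partition products by category; compute ROUND(AVG(stock), 2) within each group.
  Apparel: ids {2, 6, 12} → ROUND(AVG(stock), 2)=31.67
  Electronics: ids {3, 4, 7, 8, 9, 11, 13, 14} → ROUND(AVG(stock), 2)=17.25
  Grocery: ids {5} → ROUND(AVG(stock), 2)=9
  Toys: ids {1, 10} → ROUND(AVG(stock), 2)=22.5

Apparel | 31.67 ; Electronics | 17.25 ; Grocery | 9 ; Toys | 22.5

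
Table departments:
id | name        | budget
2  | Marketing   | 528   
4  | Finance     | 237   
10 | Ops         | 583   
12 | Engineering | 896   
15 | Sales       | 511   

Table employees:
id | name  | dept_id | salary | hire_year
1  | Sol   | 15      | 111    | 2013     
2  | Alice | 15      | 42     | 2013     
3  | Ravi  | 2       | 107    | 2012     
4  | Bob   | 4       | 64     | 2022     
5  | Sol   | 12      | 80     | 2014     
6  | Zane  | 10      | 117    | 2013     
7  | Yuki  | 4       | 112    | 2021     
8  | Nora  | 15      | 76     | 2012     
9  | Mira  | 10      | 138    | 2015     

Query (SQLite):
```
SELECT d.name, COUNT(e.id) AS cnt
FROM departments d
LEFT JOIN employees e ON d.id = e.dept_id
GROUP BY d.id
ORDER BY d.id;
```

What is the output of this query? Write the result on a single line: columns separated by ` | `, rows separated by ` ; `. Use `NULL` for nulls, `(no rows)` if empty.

Marketing | 1 ; Finance | 2 ; Ops | 2 ; Engineering | 1 ; Sales | 3

LEFT JOIN keeps every departments row; unmatched ones get NULL for employees columns.
Group by departments.id and compute COUNT(e.id). COUNT(col) of an all-NULL group is 0.
  2: ids {3} → COUNT(e.id)=1
  4: ids {4, 7} → COUNT(e.id)=2
  10: ids {6, 9} → COUNT(e.id)=2
  12: ids {5} → COUNT(e.id)=1
  15: ids {1, 2, 8} → COUNT(e.id)=3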